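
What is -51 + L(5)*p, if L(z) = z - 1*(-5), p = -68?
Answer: -731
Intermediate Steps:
L(z) = 5 + z (L(z) = z + 5 = 5 + z)
-51 + L(5)*p = -51 + (5 + 5)*(-68) = -51 + 10*(-68) = -51 - 680 = -731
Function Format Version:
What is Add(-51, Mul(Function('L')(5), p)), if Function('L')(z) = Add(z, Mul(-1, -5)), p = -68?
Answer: -731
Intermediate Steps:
Function('L')(z) = Add(5, z) (Function('L')(z) = Add(z, 5) = Add(5, z))
Add(-51, Mul(Function('L')(5), p)) = Add(-51, Mul(Add(5, 5), -68)) = Add(-51, Mul(10, -68)) = Add(-51, -680) = -731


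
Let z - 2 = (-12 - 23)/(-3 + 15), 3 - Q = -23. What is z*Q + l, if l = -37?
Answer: -365/6 ≈ -60.833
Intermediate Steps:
Q = 26 (Q = 3 - 1*(-23) = 3 + 23 = 26)
z = -11/12 (z = 2 + (-12 - 23)/(-3 + 15) = 2 - 35/12 = -11/12 ≈ -0.91667)
z*Q + l = -11/12*26 - 37 = -143/6 - 37 = -365/6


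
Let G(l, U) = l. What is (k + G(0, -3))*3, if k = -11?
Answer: -33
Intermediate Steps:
(k + G(0, -3))*3 = (-11 + 0)*3 = -11*3 = -33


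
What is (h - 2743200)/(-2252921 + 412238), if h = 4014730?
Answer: -97810/141591 ≈ -0.69079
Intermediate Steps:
(h - 2743200)/(-2252921 + 412238) = (4014730 - 2743200)/(-2252921 + 412238) = 1271530/(-1840683) = 1271530*(-1/1840683) = -97810/141591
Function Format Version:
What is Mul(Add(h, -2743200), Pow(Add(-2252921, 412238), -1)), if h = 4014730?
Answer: Rational(-97810, 141591) ≈ -0.69079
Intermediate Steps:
Mul(Add(h, -2743200), Pow(Add(-2252921, 412238), -1)) = Mul(Add(4014730, -2743200), Pow(Add(-2252921, 412238), -1)) = Mul(1271530, Pow(-1840683, -1)) = Mul(1271530, Rational(-1, 1840683)) = Rational(-97810, 141591)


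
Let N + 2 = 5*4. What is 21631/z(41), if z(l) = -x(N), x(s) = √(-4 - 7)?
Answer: 21631*I*√11/11 ≈ 6522.0*I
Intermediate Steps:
N = 18 (N = -2 + 5*4 = -2 + 20 = 18)
x(s) = I*√11 (x(s) = √(-11) = I*√11)
z(l) = -I*√11
21631/z(41) = 21631/((-I*√11)) = 21631*(I*√11/11) = 21631*I*√11/11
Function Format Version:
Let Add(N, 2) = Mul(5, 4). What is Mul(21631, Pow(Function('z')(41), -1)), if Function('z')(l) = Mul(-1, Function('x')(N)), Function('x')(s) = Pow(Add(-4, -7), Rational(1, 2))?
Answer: Mul(Rational(21631, 11), I, Pow(11, Rational(1, 2))) ≈ Mul(6522.0, I)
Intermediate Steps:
N = 18 (N = Add(-2, Mul(5, 4)) = Add(-2, 20) = 18)
Function('x')(s) = Mul(I, Pow(11, Rational(1, 2))) (Function('x')(s) = Pow(-11, Rational(1, 2)) = Mul(I, Pow(11, Rational(1, 2))))
Function('z')(l) = Mul(-1, I, Pow(11, Rational(1, 2))) (Function('z')(l) = Mul(-1, Mul(I, Pow(11, Rational(1, 2)))) = Mul(-1, I, Pow(11, Rational(1, 2))))
Mul(21631, Pow(Function('z')(41), -1)) = Mul(21631, Pow(Mul(-1, I, Pow(11, Rational(1, 2))), -1)) = Mul(21631, Mul(Rational(1, 11), I, Pow(11, Rational(1, 2)))) = Mul(Rational(21631, 11), I, Pow(11, Rational(1, 2)))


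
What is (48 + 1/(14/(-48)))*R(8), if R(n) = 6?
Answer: 1872/7 ≈ 267.43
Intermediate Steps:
(48 + 1/(14/(-48)))*R(8) = (48 + 1/(14/(-48)))*6 = (48 + 1/(14*(-1/48)))*6 = (48 + 1/(-7/24))*6 = (48 - 24/7)*6 = (312/7)*6 = 1872/7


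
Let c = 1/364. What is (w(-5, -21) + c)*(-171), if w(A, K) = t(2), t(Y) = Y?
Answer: -124659/364 ≈ -342.47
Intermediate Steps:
w(A, K) = 2
c = 1/364 ≈ 0.0027473
(w(-5, -21) + c)*(-171) = (2 + 1/364)*(-171) = (729/364)*(-171) = -124659/364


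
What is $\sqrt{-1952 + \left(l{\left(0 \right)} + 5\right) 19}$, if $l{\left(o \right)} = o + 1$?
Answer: $i \sqrt{1838} \approx 42.872 i$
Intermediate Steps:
$l{\left(o \right)} = 1 + o$
$\sqrt{-1952 + \left(l{\left(0 \right)} + 5\right) 19} = \sqrt{-1952 + \left(\left(1 + 0\right) + 5\right) 19} = \sqrt{-1952 + \left(1 + 5\right) 19} = \sqrt{-1952 + 6 \cdot 19} = \sqrt{-1952 + 114} = \sqrt{-1838} = i \sqrt{1838}$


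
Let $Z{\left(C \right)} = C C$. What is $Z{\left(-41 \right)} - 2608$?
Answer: $-927$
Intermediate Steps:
$Z{\left(C \right)} = C^{2}$
$Z{\left(-41 \right)} - 2608 = \left(-41\right)^{2} - 2608 = 1681 - 2608 = -927$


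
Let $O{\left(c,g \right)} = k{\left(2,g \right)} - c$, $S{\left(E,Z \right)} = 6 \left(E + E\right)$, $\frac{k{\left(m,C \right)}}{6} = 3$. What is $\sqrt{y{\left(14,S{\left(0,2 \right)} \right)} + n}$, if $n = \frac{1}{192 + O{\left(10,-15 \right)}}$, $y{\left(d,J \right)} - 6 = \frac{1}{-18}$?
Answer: $\frac{\sqrt{21418}}{60} \approx 2.4391$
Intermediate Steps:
$k{\left(m,C \right)} = 18$ ($k{\left(m,C \right)} = 6 \cdot 3 = 18$)
$S{\left(E,Z \right)} = 12 E$ ($S{\left(E,Z \right)} = 6 \cdot 2 E = 12 E$)
$y{\left(d,J \right)} = \frac{107}{18}$ ($y{\left(d,J \right)} = 6 + \frac{1}{-18} = 6 - \frac{1}{18} = \frac{107}{18}$)
$O{\left(c,g \right)} = 18 - c$
$n = \frac{1}{200}$ ($n = \frac{1}{192 + \left(18 - 10\right)} = \frac{1}{192 + 8} = \frac{1}{200} \approx 0.005$)
$\sqrt{y{\left(14,S{\left(0,2 \right)} \right)} + n} = \sqrt{\frac{107}{18} + \frac{1}{200}} = \sqrt{\frac{10709}{1800}} = \frac{\sqrt{21418}}{60}$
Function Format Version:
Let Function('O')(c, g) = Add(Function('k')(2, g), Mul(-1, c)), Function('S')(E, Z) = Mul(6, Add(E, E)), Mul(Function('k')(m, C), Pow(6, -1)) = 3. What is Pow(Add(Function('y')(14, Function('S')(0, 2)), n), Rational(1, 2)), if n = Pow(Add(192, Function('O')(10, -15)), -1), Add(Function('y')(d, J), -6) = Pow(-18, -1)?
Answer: Mul(Rational(1, 60), Pow(21418, Rational(1, 2))) ≈ 2.4391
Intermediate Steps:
Function('k')(m, C) = 18 (Function('k')(m, C) = Mul(6, 3) = 18)
Function('S')(E, Z) = Mul(12, E) (Function('S')(E, Z) = Mul(6, Mul(2, E)) = Mul(12, E))
Function('y')(d, J) = Rational(107, 18) (Function('y')(d, J) = Add(6, Pow(-18, -1)) = Add(6, Rational(-1, 18)) = Rational(107, 18))
Function('O')(c, g) = Add(18, Mul(-1, c))
n = Rational(1, 200) (n = Pow(Add(192, Add(18, Mul(-1, 10))), -1) = Pow(Add(192, Add(18, -10)), -1) = Pow(Add(192, 8), -1) = Pow(200, -1) = Rational(1, 200) ≈ 0.0050000)
Pow(Add(Function('y')(14, Function('S')(0, 2)), n), Rational(1, 2)) = Pow(Add(Rational(107, 18), Rational(1, 200)), Rational(1, 2)) = Pow(Rational(10709, 1800), Rational(1, 2)) = Mul(Rational(1, 60), Pow(21418, Rational(1, 2)))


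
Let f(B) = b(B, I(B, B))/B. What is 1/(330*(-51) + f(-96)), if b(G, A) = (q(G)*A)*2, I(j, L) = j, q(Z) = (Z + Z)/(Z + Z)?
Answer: -1/16828 ≈ -5.9425e-5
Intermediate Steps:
q(Z) = 1 (q(Z) = (2*Z)/((2*Z)) = (2*Z)*(1/(2*Z)) = 1)
b(G, A) = 2*A (b(G, A) = (1*A)*2 = A*2 = 2*A)
f(B) = 2 (f(B) = (2*B)/B = 2)
1/(330*(-51) + f(-96)) = 1/(330*(-51) + 2) = 1/(-16830 + 2) = 1/(-16828) = -1/16828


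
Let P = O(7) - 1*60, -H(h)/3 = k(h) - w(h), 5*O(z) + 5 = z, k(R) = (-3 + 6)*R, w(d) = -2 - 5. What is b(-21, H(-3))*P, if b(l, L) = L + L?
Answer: -3576/5 ≈ -715.20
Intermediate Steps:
w(d) = -7
k(R) = 3*R
O(z) = -1 + z/5
H(h) = -21 - 9*h (H(h) = -3*(3*h - 1*(-7)) = -3*(3*h + 7) = -3*(7 + 3*h) = -21 - 9*h)
b(l, L) = 2*L
P = -298/5 (P = (-1 + (1/5)*7) - 1*60 = (-1 + 7/5) - 60 = 2/5 - 60 = -298/5 ≈ -59.600)
b(-21, H(-3))*P = (2*(-21 - 9*(-3)))*(-298/5) = (2*(-21 + 27))*(-298/5) = (2*6)*(-298/5) = 12*(-298/5) = -3576/5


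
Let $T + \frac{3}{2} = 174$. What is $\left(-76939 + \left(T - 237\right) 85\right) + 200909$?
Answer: $\frac{236975}{2} \approx 1.1849 \cdot 10^{5}$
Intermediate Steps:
$T = \frac{345}{2}$ ($T = - \frac{3}{2} + 174 = \frac{345}{2} \approx 172.5$)
$\left(-76939 + \left(T - 237\right) 85\right) + 200909 = \left(-76939 + \left(\frac{345}{2} - 237\right) 85\right) + 200909 = \left(-76939 - \frac{10965}{2}\right) + 200909 = - \frac{164843}{2} + 200909 = \frac{236975}{2}$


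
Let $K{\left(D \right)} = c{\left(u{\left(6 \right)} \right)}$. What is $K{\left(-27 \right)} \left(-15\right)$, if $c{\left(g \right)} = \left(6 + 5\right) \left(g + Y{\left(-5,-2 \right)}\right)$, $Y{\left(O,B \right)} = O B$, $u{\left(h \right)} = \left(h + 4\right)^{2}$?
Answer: $-18150$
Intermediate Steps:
$u{\left(h \right)} = \left(4 + h\right)^{2}$
$Y{\left(O,B \right)} = B O$
$c{\left(g \right)} = 110 + 11 g$ ($c{\left(g \right)} = \left(6 + 5\right) \left(g - -10\right) = 11 \left(g + 10\right) = 11 \left(10 + g\right) = 110 + 11 g$)
$K{\left(D \right)} = 1210$ ($K{\left(D \right)} = 110 + 11 \left(4 + 6\right)^{2} = 110 + 11 \cdot 10^{2} = 110 + 11 \cdot 100 = 110 + 1100 = 1210$)
$K{\left(-27 \right)} \left(-15\right) = 1210 \left(-15\right) = -18150$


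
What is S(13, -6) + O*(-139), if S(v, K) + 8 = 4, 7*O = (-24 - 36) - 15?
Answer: 10397/7 ≈ 1485.3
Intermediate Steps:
O = -75/7 (O = ((-24 - 36) - 15)/7 = (-60 - 15)/7 = (⅐)*(-75) = -75/7 ≈ -10.714)
S(v, K) = -4 (S(v, K) = -8 + 4 = -4)
S(13, -6) + O*(-139) = -4 - 75/7*(-139) = -4 + 10425/7 = 10397/7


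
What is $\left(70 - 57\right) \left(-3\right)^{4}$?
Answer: $1053$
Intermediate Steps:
$\left(70 - 57\right) \left(-3\right)^{4} = 13 \cdot 81 = 1053$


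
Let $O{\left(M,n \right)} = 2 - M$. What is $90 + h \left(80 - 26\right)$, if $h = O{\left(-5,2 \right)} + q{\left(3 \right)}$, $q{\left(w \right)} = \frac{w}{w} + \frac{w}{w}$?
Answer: $576$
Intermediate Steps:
$q{\left(w \right)} = 2$ ($q{\left(w \right)} = 1 + 1 = 2$)
$h = 9$ ($h = \left(2 - -5\right) + 2 = \left(2 + 5\right) + 2 = 7 + 2 = 9$)
$90 + h \left(80 - 26\right) = 90 + 9 \left(80 - 26\right) = 90 + 9 \cdot 54 = 90 + 486 = 576$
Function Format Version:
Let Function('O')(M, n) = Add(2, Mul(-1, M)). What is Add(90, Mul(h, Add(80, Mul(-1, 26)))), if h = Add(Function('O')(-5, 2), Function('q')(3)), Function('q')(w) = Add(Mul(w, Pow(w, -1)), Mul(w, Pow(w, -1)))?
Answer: 576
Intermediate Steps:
Function('q')(w) = 2 (Function('q')(w) = Add(1, 1) = 2)
h = 9 (h = Add(Add(2, Mul(-1, -5)), 2) = Add(Add(2, 5), 2) = Add(7, 2) = 9)
Add(90, Mul(h, Add(80, Mul(-1, 26)))) = Add(90, Mul(9, Add(80, Mul(-1, 26)))) = Add(90, Mul(9, Add(80, -26))) = Add(90, Mul(9, 54)) = Add(90, 486) = 576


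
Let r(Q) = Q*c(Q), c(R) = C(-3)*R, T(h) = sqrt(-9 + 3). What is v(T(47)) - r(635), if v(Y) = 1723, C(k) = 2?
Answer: -804727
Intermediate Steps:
T(h) = I*sqrt(6) (T(h) = sqrt(-6) = I*sqrt(6))
c(R) = 2*R
r(Q) = 2*Q**2 (r(Q) = Q*(2*Q) = 2*Q**2)
v(T(47)) - r(635) = 1723 - 2*635**2 = 1723 - 2*403225 = 1723 - 1*806450 = 1723 - 806450 = -804727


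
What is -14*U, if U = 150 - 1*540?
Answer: 5460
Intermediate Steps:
U = -390 (U = 150 - 540 = -390)
-14*U = -14*(-390) = 5460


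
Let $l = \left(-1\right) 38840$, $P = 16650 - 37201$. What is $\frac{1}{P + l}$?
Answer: $- \frac{1}{59391} \approx -1.6838 \cdot 10^{-5}$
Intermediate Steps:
$P = -20551$ ($P = 16650 - 37201 = -20551$)
$l = -38840$
$\frac{1}{P + l} = \frac{1}{-20551 - 38840} = \frac{1}{-59391} = - \frac{1}{59391}$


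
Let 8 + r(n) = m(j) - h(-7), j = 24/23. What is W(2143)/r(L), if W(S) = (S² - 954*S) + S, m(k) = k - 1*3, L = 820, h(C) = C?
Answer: -1725115/2 ≈ -8.6256e+5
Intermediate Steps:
j = 24/23 (j = 24*(1/23) = 24/23 ≈ 1.0435)
m(k) = -3 + k (m(k) = k - 3 = -3 + k)
r(n) = -68/23 (r(n) = -8 + ((-3 + 24/23) - 1*(-7)) = -8 + (-45/23 + 7) = -8 + 116/23 = -68/23)
W(S) = S² - 953*S
W(2143)/r(L) = (2143*(-953 + 2143))/(-68/23) = (2143*1190)*(-23/68) = 2550170*(-23/68) = -1725115/2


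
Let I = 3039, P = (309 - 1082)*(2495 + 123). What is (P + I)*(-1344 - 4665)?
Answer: 12142236075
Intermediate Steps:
P = -2023714 (P = -773*2618 = -2023714)
(P + I)*(-1344 - 4665) = (-2023714 + 3039)*(-1344 - 4665) = -2020675*(-6009) = 12142236075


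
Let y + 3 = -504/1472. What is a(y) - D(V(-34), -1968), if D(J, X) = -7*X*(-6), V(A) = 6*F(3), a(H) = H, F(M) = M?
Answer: 15208089/184 ≈ 82653.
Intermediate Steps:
y = -615/184 (y = -3 - 504/1472 = -3 - 504*1/1472 = -3 - 63/184 = -615/184 ≈ -3.3424)
V(A) = 18 (V(A) = 6*3 = 18)
D(J, X) = 42*X
a(y) - D(V(-34), -1968) = -615/184 - 42*(-1968) = -615/184 - 1*(-82656) = -615/184 + 82656 = 15208089/184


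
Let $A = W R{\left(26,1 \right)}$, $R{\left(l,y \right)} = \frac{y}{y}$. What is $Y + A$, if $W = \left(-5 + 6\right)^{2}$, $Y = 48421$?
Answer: $48422$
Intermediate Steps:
$W = 1$ ($W = 1^{2} = 1$)
$R{\left(l,y \right)} = 1$
$A = 1$ ($A = 1 \cdot 1 = 1$)
$Y + A = 48421 + 1 = 48422$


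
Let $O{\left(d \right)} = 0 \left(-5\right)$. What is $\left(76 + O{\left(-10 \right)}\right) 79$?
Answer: $6004$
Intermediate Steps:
$O{\left(d \right)} = 0$
$\left(76 + O{\left(-10 \right)}\right) 79 = \left(76 + 0\right) 79 = 76 \cdot 79 = 6004$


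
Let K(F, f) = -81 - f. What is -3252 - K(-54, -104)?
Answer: -3275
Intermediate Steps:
-3252 - K(-54, -104) = -3252 - (-81 - 1*(-104)) = -3252 - (-81 + 104) = -3252 - 1*23 = -3252 - 23 = -3275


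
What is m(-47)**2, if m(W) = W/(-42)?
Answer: 2209/1764 ≈ 1.2523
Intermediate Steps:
m(W) = -W/42 (m(W) = W*(-1/42) = -W/42)
m(-47)**2 = (-1/42*(-47))**2 = (47/42)**2 = 2209/1764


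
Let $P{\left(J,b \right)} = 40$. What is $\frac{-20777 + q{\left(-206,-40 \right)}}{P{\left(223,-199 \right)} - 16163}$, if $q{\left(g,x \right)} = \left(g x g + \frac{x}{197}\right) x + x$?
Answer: $- \frac{13371727851}{3176231} \approx -4209.9$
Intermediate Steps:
$q{\left(g,x \right)} = x + x \left(\frac{x}{197} + x g^{2}\right)$ ($q{\left(g,x \right)} = \left(x g^{2} + x \frac{1}{197}\right) x + x = \left(x g^{2} + \frac{x}{197}\right) x + x = \left(\frac{x}{197} + x g^{2}\right) x + x = x \left(\frac{x}{197} + x g^{2}\right) + x = x + x \left(\frac{x}{197} + x g^{2}\right)$)
$\frac{-20777 + q{\left(-206,-40 \right)}}{P{\left(223,-199 \right)} - 16163} = \frac{-20777 + \frac{1}{197} \left(-40\right) \left(197 - 40 + 197 \left(-40\right) \left(-206\right)^{2}\right)}{40 - 16163} = \frac{-20777 + \frac{1}{197} \left(-40\right) \left(197 - 40 + 197 \left(-40\right) 42436\right)}{-16123} = \left(-20777 + \frac{1}{197} \left(-40\right) \left(197 - 40 - 334395680\right)\right) \left(- \frac{1}{16123}\right) = \left(-20777 + \frac{1}{197} \left(-40\right) \left(-334395523\right)\right) \left(- \frac{1}{16123}\right) = \left(-20777 + \frac{13375820920}{197}\right) \left(- \frac{1}{16123}\right) = \frac{13371727851}{197} \left(- \frac{1}{16123}\right) = - \frac{13371727851}{3176231}$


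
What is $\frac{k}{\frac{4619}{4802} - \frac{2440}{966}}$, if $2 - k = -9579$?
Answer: $- \frac{3174549378}{518209} \approx -6126.0$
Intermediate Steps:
$k = 9581$ ($k = 2 - -9579 = 2 + 9579 = 9581$)
$\frac{k}{\frac{4619}{4802} - \frac{2440}{966}} = \frac{9581}{\frac{4619}{4802} - \frac{2440}{966}} = \frac{9581}{4619 \cdot \frac{1}{4802} - \frac{1220}{483}} = \frac{9581}{\frac{4619}{4802} - \frac{1220}{483}} = \frac{9581}{- \frac{518209}{331338}} = 9581 \left(- \frac{331338}{518209}\right) = - \frac{3174549378}{518209}$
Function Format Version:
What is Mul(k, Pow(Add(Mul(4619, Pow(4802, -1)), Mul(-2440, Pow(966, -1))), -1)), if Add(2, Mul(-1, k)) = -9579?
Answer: Rational(-3174549378, 518209) ≈ -6126.0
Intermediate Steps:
k = 9581 (k = Add(2, Mul(-1, -9579)) = Add(2, 9579) = 9581)
Mul(k, Pow(Add(Mul(4619, Pow(4802, -1)), Mul(-2440, Pow(966, -1))), -1)) = Mul(9581, Pow(Add(Mul(4619, Pow(4802, -1)), Mul(-2440, Pow(966, -1))), -1)) = Mul(9581, Pow(Add(Mul(4619, Rational(1, 4802)), Mul(-2440, Rational(1, 966))), -1)) = Mul(9581, Pow(Add(Rational(4619, 4802), Rational(-1220, 483)), -1)) = Mul(9581, Pow(Rational(-518209, 331338), -1)) = Mul(9581, Rational(-331338, 518209)) = Rational(-3174549378, 518209)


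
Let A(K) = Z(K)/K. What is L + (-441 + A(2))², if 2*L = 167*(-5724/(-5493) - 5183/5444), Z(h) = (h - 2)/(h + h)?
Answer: 3877309025561/19935928 ≈ 1.9449e+5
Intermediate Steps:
Z(h) = (-2 + h)/(2*h) (Z(h) = (-2 + h)/((2*h)) = (-2 + h)*(1/(2*h)) = (-2 + h)/(2*h))
A(K) = (-2 + K)/(2*K²) (A(K) = ((-2 + K)/(2*K))/K = (-2 + K)/(2*K²))
L = 149812193/19935928 (L = (167*(-5724/(-5493) - 5183/5444))/2 = (167*(-5724*(-1/5493) - 5183*1/5444))/2 = (167*(1908/1831 - 5183/5444))/2 = (167*(897079/9967964))/2 = (½)*(149812193/9967964) = 149812193/19935928 ≈ 7.5147)
L + (-441 + A(2))² = 149812193/19935928 + (-441 + (½)*(-2 + 2)/2²)² = 149812193/19935928 + (-441 + (½)*(¼)*0)² = 149812193/19935928 + (-441 + 0)² = 149812193/19935928 + (-441)² = 149812193/19935928 + 194481 = 3877309025561/19935928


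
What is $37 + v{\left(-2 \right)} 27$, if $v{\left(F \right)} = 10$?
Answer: $307$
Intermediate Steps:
$37 + v{\left(-2 \right)} 27 = 37 + 10 \cdot 27 = 37 + 270 = 307$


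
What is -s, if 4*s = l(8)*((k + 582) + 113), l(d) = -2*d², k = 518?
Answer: 38816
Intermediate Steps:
s = -38816 (s = ((-2*8²)*((518 + 582) + 113))/4 = ((-2*64)*(1100 + 113))/4 = (-128*1213)/4 = (¼)*(-155264) = -38816)
-s = -1*(-38816) = 38816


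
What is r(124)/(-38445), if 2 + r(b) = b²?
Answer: -15374/38445 ≈ -0.39990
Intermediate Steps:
r(b) = -2 + b²
r(124)/(-38445) = (-2 + 124²)/(-38445) = (-2 + 15376)*(-1/38445) = 15374*(-1/38445) = -15374/38445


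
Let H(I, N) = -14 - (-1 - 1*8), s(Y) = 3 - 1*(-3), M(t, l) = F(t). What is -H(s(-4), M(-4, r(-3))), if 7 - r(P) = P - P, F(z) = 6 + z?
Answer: 5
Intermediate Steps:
r(P) = 7 (r(P) = 7 - (P - P) = 7 - 1*0 = 7 + 0 = 7)
M(t, l) = 6 + t
s(Y) = 6 (s(Y) = 3 + 3 = 6)
H(I, N) = -5 (H(I, N) = -14 - (-1 - 8) = -14 - 1*(-9) = -14 + 9 = -5)
-H(s(-4), M(-4, r(-3))) = -1*(-5) = 5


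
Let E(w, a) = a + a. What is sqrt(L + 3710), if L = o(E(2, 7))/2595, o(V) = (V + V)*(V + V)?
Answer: sqrt(24985267230)/2595 ≈ 60.912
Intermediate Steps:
E(w, a) = 2*a
o(V) = 4*V**2 (o(V) = (2*V)*(2*V) = 4*V**2)
L = 784/2595 (L = (4*(2*7)**2)/2595 = (4*14**2)*(1/2595) = (4*196)*(1/2595) = 784*(1/2595) = 784/2595 ≈ 0.30212)
sqrt(L + 3710) = sqrt(784/2595 + 3710) = sqrt(9628234/2595) = sqrt(24985267230)/2595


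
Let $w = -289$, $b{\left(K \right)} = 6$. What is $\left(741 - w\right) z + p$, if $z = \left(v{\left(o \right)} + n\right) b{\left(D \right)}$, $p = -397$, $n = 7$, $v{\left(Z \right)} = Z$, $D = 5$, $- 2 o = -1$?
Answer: $45953$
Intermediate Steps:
$o = \frac{1}{2}$ ($o = \left(- \frac{1}{2}\right) \left(-1\right) = \frac{1}{2} \approx 0.5$)
$z = 45$ ($z = \left(\frac{1}{2} + 7\right) 6 = \frac{15}{2} \cdot 6 = 45$)
$\left(741 - w\right) z + p = \left(741 - -289\right) 45 - 397 = \left(741 + 289\right) 45 - 397 = 1030 \cdot 45 - 397 = 46350 - 397 = 45953$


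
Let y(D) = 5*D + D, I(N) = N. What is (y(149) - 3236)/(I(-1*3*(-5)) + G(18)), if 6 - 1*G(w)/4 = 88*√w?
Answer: 30446/742917 + 824384*√2/742917 ≈ 1.6103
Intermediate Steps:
G(w) = 24 - 352*√w
y(D) = 6*D
(y(149) - 3236)/(I(-1*3*(-5)) + G(18)) = (6*149 - 3236)/(-1*3*(-5) + (24 - 1056*√2)) = (894 - 3236)/(-3*(-5) + (24 - 1056*√2)) = -2342/(15 + (24 - 1056*√2)) = -2342/(39 - 1056*√2)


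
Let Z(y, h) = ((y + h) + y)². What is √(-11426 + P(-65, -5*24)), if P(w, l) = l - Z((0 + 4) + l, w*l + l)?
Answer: 5*I*√2219370 ≈ 7448.8*I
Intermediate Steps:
Z(y, h) = (h + 2*y)² (Z(y, h) = ((h + y) + y)² = (h + 2*y)²)
P(w, l) = l - (8 + 3*l + l*w)² (P(w, l) = l - ((w*l + l) + 2*((0 + 4) + l))² = l - ((l*w + l) + 2*(4 + l))² = l - ((l + l*w) + (8 + 2*l))² = l - (8 + 3*l + l*w)²)
√(-11426 + P(-65, -5*24)) = √(-11426 + (-5*24 - (8 + 3*(-5*24) - 5*24*(-65))²)) = √(-11426 + (-120 - (8 + 3*(-120) - 120*(-65))²)) = √(-11426 + (-120 - (8 - 360 + 7800)²)) = √(-11426 + (-120 - 1*7448²)) = √(-11426 + (-120 - 1*55472704)) = √(-11426 + (-120 - 55472704)) = √(-11426 - 55472824) = √(-55484250) = 5*I*√2219370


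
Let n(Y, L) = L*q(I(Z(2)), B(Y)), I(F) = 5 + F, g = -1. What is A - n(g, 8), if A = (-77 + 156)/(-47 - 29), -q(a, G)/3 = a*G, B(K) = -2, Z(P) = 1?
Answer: -21967/76 ≈ -289.04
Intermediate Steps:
q(a, G) = -3*G*a (q(a, G) = -3*a*G = -3*G*a)
A = -79/76 (A = 79/(-76) = 79*(-1/76) = -79/76 ≈ -1.0395)
n(Y, L) = 36*L (n(Y, L) = L*(-3*(-2)*(5 + 1)) = L*(-3*(-2)*6) = L*36 = 36*L)
A - n(g, 8) = -79/76 - 36*8 = -79/76 - 1*288 = -79/76 - 288 = -21967/76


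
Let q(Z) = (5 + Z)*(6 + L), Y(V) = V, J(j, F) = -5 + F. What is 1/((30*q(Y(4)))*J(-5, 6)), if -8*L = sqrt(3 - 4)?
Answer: 64/103725 + 4*I/311175 ≈ 0.00061702 + 1.2855e-5*I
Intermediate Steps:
L = -I/8 (L = -sqrt(3 - 4)/8 = -I/8 ≈ -0.125*I)
q(Z) = (5 + Z)*(6 - I/8)
1/((30*q(Y(4)))*J(-5, 6)) = 1/((30*(30 - 5*I/8 + (1/8)*4*(48 - I)))*(-5 + 6)) = 1/((30*(30 - 5*I/8 + (24 - I/2)))*1) = 1/((30*(54 - 9*I/8))*1) = 1/((1620 - 135*I/4)*1) = 1/(1620 - 135*I/4) = 16*(1620 + 135*I/4)/42008625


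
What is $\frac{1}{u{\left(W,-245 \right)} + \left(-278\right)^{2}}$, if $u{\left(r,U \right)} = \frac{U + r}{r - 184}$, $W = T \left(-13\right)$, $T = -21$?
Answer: $\frac{89}{6878304} \approx 1.2939 \cdot 10^{-5}$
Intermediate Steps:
$W = 273$ ($W = \left(-21\right) \left(-13\right) = 273$)
$u{\left(r,U \right)} = \frac{U + r}{-184 + r}$
$\frac{1}{u{\left(W,-245 \right)} + \left(-278\right)^{2}} = \frac{1}{\frac{-245 + 273}{-184 + 273} + \left(-278\right)^{2}} = \frac{1}{\frac{1}{89} \cdot 28 + 77284} = \frac{1}{\frac{28}{89} + 77284} = \frac{1}{\frac{6878304}{89}} = \frac{89}{6878304}$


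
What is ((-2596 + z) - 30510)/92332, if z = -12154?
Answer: -11315/23083 ≈ -0.49019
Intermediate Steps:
((-2596 + z) - 30510)/92332 = ((-2596 - 12154) - 30510)/92332 = (-14750 - 30510)*(1/92332) = -45260*1/92332 = -11315/23083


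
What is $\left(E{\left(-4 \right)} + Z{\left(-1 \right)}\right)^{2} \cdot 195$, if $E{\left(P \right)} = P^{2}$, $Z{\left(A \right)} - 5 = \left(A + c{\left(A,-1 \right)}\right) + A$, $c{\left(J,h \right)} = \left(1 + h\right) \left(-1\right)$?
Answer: $70395$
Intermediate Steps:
$c{\left(J,h \right)} = -1 - h$
$Z{\left(A \right)} = 5 + 2 A$ ($Z{\left(A \right)} = 5 + \left(\left(A - 0\right) + A\right) = 5 + \left(\left(A + \left(-1 + 1\right)\right) + A\right) = 5 + \left(\left(A + 0\right) + A\right) = 5 + \left(A + A\right) = 5 + 2 A$)
$\left(E{\left(-4 \right)} + Z{\left(-1 \right)}\right)^{2} \cdot 195 = \left(\left(-4\right)^{2} + \left(5 + 2 \left(-1\right)\right)\right)^{2} \cdot 195 = \left(16 + \left(5 - 2\right)\right)^{2} \cdot 195 = \left(16 + 3\right)^{2} \cdot 195 = 19^{2} \cdot 195 = 361 \cdot 195 = 70395$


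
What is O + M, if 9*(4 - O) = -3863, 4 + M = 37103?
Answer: 337790/9 ≈ 37532.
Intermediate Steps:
M = 37099 (M = -4 + 37103 = 37099)
O = 3899/9 (O = 4 - ⅑*(-3863) = 4 + 3863/9 = 3899/9 ≈ 433.22)
O + M = 3899/9 + 37099 = 337790/9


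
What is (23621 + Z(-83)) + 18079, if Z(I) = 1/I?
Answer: 3461099/83 ≈ 41700.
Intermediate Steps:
(23621 + Z(-83)) + 18079 = (23621 + 1/(-83)) + 18079 = (23621 - 1/83) + 18079 = 1960542/83 + 18079 = 3461099/83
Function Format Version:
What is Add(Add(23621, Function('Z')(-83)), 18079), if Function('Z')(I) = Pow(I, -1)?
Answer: Rational(3461099, 83) ≈ 41700.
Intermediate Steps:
Add(Add(23621, Function('Z')(-83)), 18079) = Add(Add(23621, Pow(-83, -1)), 18079) = Add(Add(23621, Rational(-1, 83)), 18079) = Add(Rational(1960542, 83), 18079) = Rational(3461099, 83)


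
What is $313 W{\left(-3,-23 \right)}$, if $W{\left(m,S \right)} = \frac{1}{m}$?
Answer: $- \frac{313}{3} \approx -104.33$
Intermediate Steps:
$313 W{\left(-3,-23 \right)} = \frac{313}{-3} = 313 \left(- \frac{1}{3}\right) = - \frac{313}{3}$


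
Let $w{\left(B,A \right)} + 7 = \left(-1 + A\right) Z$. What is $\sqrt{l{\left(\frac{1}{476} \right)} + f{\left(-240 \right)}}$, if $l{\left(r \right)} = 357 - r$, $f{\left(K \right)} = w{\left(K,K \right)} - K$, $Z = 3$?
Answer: $\frac{i \sqrt{7533771}}{238} \approx 11.533 i$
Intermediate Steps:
$w{\left(B,A \right)} = -10 + 3 A$ ($w{\left(B,A \right)} = -7 + \left(-1 + A\right) 3 = -7 + \left(-3 + 3 A\right) = -10 + 3 A$)
$f{\left(K \right)} = -10 + 2 K$ ($f{\left(K \right)} = \left(-10 + 3 K\right) - K = -10 + 2 K$)
$\sqrt{l{\left(\frac{1}{476} \right)} + f{\left(-240 \right)}} = \sqrt{\left(357 - \frac{1}{476}\right) + \left(-10 + 2 \left(-240\right)\right)} = \sqrt{\left(357 - \frac{1}{476}\right) - 490} = \sqrt{\frac{169931}{476} - 490} = \sqrt{- \frac{63309}{476}} = \frac{i \sqrt{7533771}}{238}$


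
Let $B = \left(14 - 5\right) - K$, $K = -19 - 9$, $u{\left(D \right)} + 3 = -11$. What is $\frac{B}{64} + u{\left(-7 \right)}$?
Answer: $- \frac{859}{64} \approx -13.422$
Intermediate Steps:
$u{\left(D \right)} = -14$ ($u{\left(D \right)} = -3 - 11 = -14$)
$K = -28$
$B = 37$ ($B = \left(14 - 5\right) - -28 = 9 + 28 = 37$)
$\frac{B}{64} + u{\left(-7 \right)} = \frac{1}{64} \cdot 37 - 14 = \frac{37}{64} - 14 = - \frac{859}{64}$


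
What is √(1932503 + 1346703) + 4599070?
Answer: 4599070 + √3279206 ≈ 4.6009e+6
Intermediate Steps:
√(1932503 + 1346703) + 4599070 = √3279206 + 4599070 = 4599070 + √3279206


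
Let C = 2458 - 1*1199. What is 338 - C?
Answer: -921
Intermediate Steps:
C = 1259 (C = 2458 - 1199 = 1259)
338 - C = 338 - 1*1259 = 338 - 1259 = -921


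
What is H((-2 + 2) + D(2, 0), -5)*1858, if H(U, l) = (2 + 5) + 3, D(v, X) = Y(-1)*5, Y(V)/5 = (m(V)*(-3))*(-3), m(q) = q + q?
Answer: 18580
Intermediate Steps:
m(q) = 2*q
Y(V) = 90*V (Y(V) = 5*(((2*V)*(-3))*(-3)) = 5*(-6*V*(-3)) = 5*(18*V) = 90*V)
D(v, X) = -450 (D(v, X) = (90*(-1))*5 = -90*5 = -450)
H(U, l) = 10 (H(U, l) = 7 + 3 = 10)
H((-2 + 2) + D(2, 0), -5)*1858 = 10*1858 = 18580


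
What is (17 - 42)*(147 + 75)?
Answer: -5550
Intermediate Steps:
(17 - 42)*(147 + 75) = -25*222 = -5550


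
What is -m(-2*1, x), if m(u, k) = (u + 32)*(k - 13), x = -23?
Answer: 1080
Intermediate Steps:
m(u, k) = (-13 + k)*(32 + u) (m(u, k) = (32 + u)*(-13 + k) = (-13 + k)*(32 + u))
-m(-2*1, x) = -(-416 - (-26) + 32*(-23) - (-46)) = -(-416 - 13*(-2) - 736 - 23*(-2)) = -(-416 + 26 - 736 + 46) = -1*(-1080) = 1080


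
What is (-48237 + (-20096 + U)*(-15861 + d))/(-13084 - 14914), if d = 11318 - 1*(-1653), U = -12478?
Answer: -94090623/27998 ≈ -3360.6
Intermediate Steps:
d = 12971 (d = 11318 + 1653 = 12971)
(-48237 + (-20096 + U)*(-15861 + d))/(-13084 - 14914) = (-48237 + (-20096 - 12478)*(-15861 + 12971))/(-13084 - 14914) = (-48237 - 32574*(-2890))/(-27998) = (-48237 + 94138860)*(-1/27998) = 94090623*(-1/27998) = -94090623/27998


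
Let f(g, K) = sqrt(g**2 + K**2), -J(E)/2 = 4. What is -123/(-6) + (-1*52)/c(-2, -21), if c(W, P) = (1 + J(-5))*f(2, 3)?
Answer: 41/2 + 4*sqrt(13)/7 ≈ 22.560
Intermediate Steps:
J(E) = -8 (J(E) = -2*4 = -8)
f(g, K) = sqrt(K**2 + g**2)
c(W, P) = -7*sqrt(13) (c(W, P) = (1 - 8)*sqrt(3**2 + 2**2) = -7*sqrt(9 + 4) = -7*sqrt(13))
-123/(-6) + (-1*52)/c(-2, -21) = -123/(-6) + (-1*52)/((-7*sqrt(13))) = -123*(-1/6) - (-4)*sqrt(13)/7 = 41/2 + 4*sqrt(13)/7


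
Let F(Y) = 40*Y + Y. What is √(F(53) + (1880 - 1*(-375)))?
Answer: 6*√123 ≈ 66.543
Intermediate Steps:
F(Y) = 41*Y
√(F(53) + (1880 - 1*(-375))) = √(41*53 + (1880 - 1*(-375))) = √(2173 + (1880 + 375)) = √(2173 + 2255) = √4428 = 6*√123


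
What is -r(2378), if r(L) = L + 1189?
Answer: -3567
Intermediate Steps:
r(L) = 1189 + L
-r(2378) = -(1189 + 2378) = -1*3567 = -3567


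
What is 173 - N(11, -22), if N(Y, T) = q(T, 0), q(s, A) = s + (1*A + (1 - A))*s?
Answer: 217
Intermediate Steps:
q(s, A) = 2*s (q(s, A) = s + (A + (1 - A))*s = s + 1*s = s + s = 2*s)
N(Y, T) = 2*T
173 - N(11, -22) = 173 - 2*(-22) = 173 - 1*(-44) = 173 + 44 = 217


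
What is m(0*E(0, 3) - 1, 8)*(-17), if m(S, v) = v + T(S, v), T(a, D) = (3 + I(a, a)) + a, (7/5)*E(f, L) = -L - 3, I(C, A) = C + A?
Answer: -136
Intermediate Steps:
I(C, A) = A + C
E(f, L) = -15/7 - 5*L/7 (E(f, L) = 5*(-L - 3)/7 = 5*(-3 - L)/7 = -15/7 - 5*L/7)
T(a, D) = 3 + 3*a (T(a, D) = (3 + (a + a)) + a = (3 + 2*a) + a = 3 + 3*a)
m(S, v) = 3 + v + 3*S (m(S, v) = v + (3 + 3*S) = 3 + v + 3*S)
m(0*E(0, 3) - 1, 8)*(-17) = (3 + 8 + 3*(0*(-15/7 - 5/7*3) - 1))*(-17) = (3 + 8 + 3*(0*(-15/7 - 15/7) - 1))*(-17) = (3 + 8 + 3*(0*(-30/7) - 1))*(-17) = (3 + 8 + 3*(0 - 1))*(-17) = (3 + 8 + 3*(-1))*(-17) = (3 + 8 - 3)*(-17) = 8*(-17) = -136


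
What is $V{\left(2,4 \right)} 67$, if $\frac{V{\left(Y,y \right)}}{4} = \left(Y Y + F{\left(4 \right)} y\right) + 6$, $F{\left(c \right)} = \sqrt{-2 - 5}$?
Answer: $2680 + 1072 i \sqrt{7} \approx 2680.0 + 2836.2 i$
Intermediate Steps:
$F{\left(c \right)} = i \sqrt{7}$ ($F{\left(c \right)} = \sqrt{-7} = i \sqrt{7}$)
$V{\left(Y,y \right)} = 24 + 4 Y^{2} + 4 i y \sqrt{7}$ ($V{\left(Y,y \right)} = 4 \left(\left(Y Y + i \sqrt{7} y\right) + 6\right) = 4 \left(\left(Y^{2} + i y \sqrt{7}\right) + 6\right) = 4 \left(6 + Y^{2} + i y \sqrt{7}\right) = 24 + 4 Y^{2} + 4 i y \sqrt{7}$)
$V{\left(2,4 \right)} 67 = \left(24 + 4 \cdot 2^{2} + 4 i 4 \sqrt{7}\right) 67 = \left(24 + 4 \cdot 4 + 16 i \sqrt{7}\right) 67 = \left(24 + 16 + 16 i \sqrt{7}\right) 67 = \left(40 + 16 i \sqrt{7}\right) 67 = 2680 + 1072 i \sqrt{7}$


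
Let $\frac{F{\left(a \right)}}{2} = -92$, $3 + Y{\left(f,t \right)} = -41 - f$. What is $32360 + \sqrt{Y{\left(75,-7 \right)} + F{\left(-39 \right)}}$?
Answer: $32360 + i \sqrt{303} \approx 32360.0 + 17.407 i$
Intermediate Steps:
$Y{\left(f,t \right)} = -44 - f$ ($Y{\left(f,t \right)} = -3 - \left(41 + f\right) = -44 - f$)
$F{\left(a \right)} = -184$ ($F{\left(a \right)} = 2 \left(-92\right) = -184$)
$32360 + \sqrt{Y{\left(75,-7 \right)} + F{\left(-39 \right)}} = 32360 + \sqrt{\left(-44 - 75\right) - 184} = 32360 + \sqrt{-119 - 184} = 32360 + \sqrt{-303} = 32360 + i \sqrt{303}$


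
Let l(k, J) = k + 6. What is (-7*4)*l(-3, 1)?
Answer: -84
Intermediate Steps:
l(k, J) = 6 + k
(-7*4)*l(-3, 1) = (-7*4)*(6 - 3) = -28*3 = -84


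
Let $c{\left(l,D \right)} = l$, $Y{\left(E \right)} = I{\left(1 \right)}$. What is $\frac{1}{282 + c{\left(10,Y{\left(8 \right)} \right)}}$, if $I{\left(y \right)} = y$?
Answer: $\frac{1}{292} \approx 0.0034247$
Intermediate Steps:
$Y{\left(E \right)} = 1$
$\frac{1}{282 + c{\left(10,Y{\left(8 \right)} \right)}} = \frac{1}{282 + 10} = \frac{1}{292}$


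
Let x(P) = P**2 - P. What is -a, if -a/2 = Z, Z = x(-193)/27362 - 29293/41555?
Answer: 754387244/568513955 ≈ 1.3269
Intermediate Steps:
Z = 377193622/568513955 (Z = -193*(-1 - 193)/27362 - 29293/41555 = -193*(-194)*(1/27362) - 29293*1/41555 = 37442*(1/27362) - 29293/41555 = 18721/13681 - 29293/41555 = 377193622/568513955 ≈ 0.66347)
a = -754387244/568513955 (a = -2*377193622/568513955 = -754387244/568513955 ≈ -1.3269)
-a = -1*(-754387244/568513955) = 754387244/568513955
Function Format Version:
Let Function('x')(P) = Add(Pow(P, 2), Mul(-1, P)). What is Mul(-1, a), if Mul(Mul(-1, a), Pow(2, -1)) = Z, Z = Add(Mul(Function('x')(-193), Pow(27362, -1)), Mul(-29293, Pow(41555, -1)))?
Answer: Rational(754387244, 568513955) ≈ 1.3269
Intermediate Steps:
Z = Rational(377193622, 568513955) (Z = Add(Mul(Mul(-193, Add(-1, -193)), Pow(27362, -1)), Mul(-29293, Pow(41555, -1))) = Add(Mul(Mul(-193, -194), Rational(1, 27362)), Mul(-29293, Rational(1, 41555))) = Add(Mul(37442, Rational(1, 27362)), Rational(-29293, 41555)) = Add(Rational(18721, 13681), Rational(-29293, 41555)) = Rational(377193622, 568513955) ≈ 0.66347)
a = Rational(-754387244, 568513955) (a = Mul(-2, Rational(377193622, 568513955)) = Rational(-754387244, 568513955) ≈ -1.3269)
Mul(-1, a) = Mul(-1, Rational(-754387244, 568513955)) = Rational(754387244, 568513955)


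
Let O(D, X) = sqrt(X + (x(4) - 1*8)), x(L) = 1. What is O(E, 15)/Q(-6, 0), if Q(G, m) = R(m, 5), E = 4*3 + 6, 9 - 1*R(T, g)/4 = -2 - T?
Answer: sqrt(2)/22 ≈ 0.064282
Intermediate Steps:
R(T, g) = 44 + 4*T (R(T, g) = 36 - 4*(-2 - T) = 36 + (8 + 4*T) = 44 + 4*T)
E = 18 (E = 12 + 6 = 18)
Q(G, m) = 44 + 4*m
O(D, X) = sqrt(-7 + X) (O(D, X) = sqrt(X + (1 - 1*8)) = sqrt(X + (1 - 8)) = sqrt(X - 7) = sqrt(-7 + X))
O(E, 15)/Q(-6, 0) = sqrt(-7 + 15)/(44 + 4*0) = sqrt(8)/(44 + 0) = (2*sqrt(2))/44 = (2*sqrt(2))*(1/44) = sqrt(2)/22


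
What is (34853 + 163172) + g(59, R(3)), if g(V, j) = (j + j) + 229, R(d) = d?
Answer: 198260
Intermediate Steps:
g(V, j) = 229 + 2*j (g(V, j) = 2*j + 229 = 229 + 2*j)
(34853 + 163172) + g(59, R(3)) = (34853 + 163172) + (229 + 2*3) = 198025 + (229 + 6) = 198025 + 235 = 198260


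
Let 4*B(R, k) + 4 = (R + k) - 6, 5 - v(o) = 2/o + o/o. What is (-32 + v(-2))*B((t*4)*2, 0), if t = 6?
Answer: -513/2 ≈ -256.50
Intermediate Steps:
v(o) = 4 - 2/o (v(o) = 5 - (2/o + o/o) = 5 - (2/o + 1) = 5 - (1 + 2/o) = 5 + (-1 - 2/o) = 4 - 2/o)
B(R, k) = -5/2 + R/4 + k/4 (B(R, k) = -1 + ((R + k) - 6)/4 = -1 + (-6 + R + k)/4 = -1 + (-3/2 + R/4 + k/4) = -5/2 + R/4 + k/4)
(-32 + v(-2))*B((t*4)*2, 0) = (-32 + (4 - 2/(-2)))*(-5/2 + ((6*4)*2)/4 + (1/4)*0) = (-32 + (4 - 2*(-1/2)))*(-5/2 + (24*2)/4 + 0) = (-32 + (4 + 1))*(-5/2 + (1/4)*48 + 0) = (-32 + 5)*(-5/2 + 12 + 0) = -27*19/2 = -513/2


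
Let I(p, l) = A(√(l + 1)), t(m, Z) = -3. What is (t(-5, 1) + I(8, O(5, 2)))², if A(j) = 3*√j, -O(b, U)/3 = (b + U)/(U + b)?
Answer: 9*(1 - 2^(¼)*√I)² ≈ -6.1361 - 2.4082*I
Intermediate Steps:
O(b, U) = -3 (O(b, U) = -3*(b + U)/(U + b) = -3*(U + b)/(U + b) = -3*1 = -3)
I(p, l) = 3*(1 + l)^(¼) (I(p, l) = 3*√(√(l + 1)) = 3*√(√(1 + l)) = 3*(1 + l)^(¼))
(t(-5, 1) + I(8, O(5, 2)))² = (-3 + 3*(1 - 3)^(¼))² = (-3 + 3*(-2)^(¼))²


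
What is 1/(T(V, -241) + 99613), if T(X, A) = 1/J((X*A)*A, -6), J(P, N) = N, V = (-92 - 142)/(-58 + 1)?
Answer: 6/597677 ≈ 1.0039e-5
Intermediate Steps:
V = 78/19 (V = -234/(-57) = -234*(-1/57) = 78/19 ≈ 4.1053)
T(X, A) = -⅙ (T(X, A) = 1/(-6) = -⅙)
1/(T(V, -241) + 99613) = 1/(-⅙ + 99613) = 1/(597677/6) = 6/597677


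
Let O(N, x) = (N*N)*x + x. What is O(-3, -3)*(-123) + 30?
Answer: 3720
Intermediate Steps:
O(N, x) = x + x*N² (O(N, x) = N²*x + x = x*N² + x = x + x*N²)
O(-3, -3)*(-123) + 30 = -3*(1 + (-3)²)*(-123) + 30 = -3*(1 + 9)*(-123) + 30 = -3*10*(-123) + 30 = -30*(-123) + 30 = 3690 + 30 = 3720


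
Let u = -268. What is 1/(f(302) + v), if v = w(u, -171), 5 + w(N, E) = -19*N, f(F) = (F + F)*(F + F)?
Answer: 1/369903 ≈ 2.7034e-6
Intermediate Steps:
f(F) = 4*F² (f(F) = (2*F)*(2*F) = 4*F²)
w(N, E) = -5 - 19*N
v = 5087 (v = -5 - 19*(-268) = -5 + 5092 = 5087)
1/(f(302) + v) = 1/(4*302² + 5087) = 1/(4*91204 + 5087) = 1/(364816 + 5087) = 1/369903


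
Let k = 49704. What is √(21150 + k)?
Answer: 7*√1446 ≈ 266.18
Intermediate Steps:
√(21150 + k) = √(21150 + 49704) = √70854 = 7*√1446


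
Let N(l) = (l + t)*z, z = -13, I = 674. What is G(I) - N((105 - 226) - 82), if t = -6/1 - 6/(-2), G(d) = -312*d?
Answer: -212966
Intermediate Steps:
t = -3 (t = -6*1 - 6*(-1/2) = -6 + 3 = -3)
N(l) = 39 - 13*l (N(l) = (l - 3)*(-13) = (-3 + l)*(-13) = 39 - 13*l)
G(I) - N((105 - 226) - 82) = -312*674 - (39 - 13*((105 - 226) - 82)) = -210288 - (39 - 13*(-121 - 82)) = -210288 - (39 - 13*(-203)) = -210288 - (39 + 2639) = -210288 - 1*2678 = -210288 - 2678 = -212966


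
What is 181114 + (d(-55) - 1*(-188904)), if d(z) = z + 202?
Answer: 370165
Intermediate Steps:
d(z) = 202 + z
181114 + (d(-55) - 1*(-188904)) = 181114 + ((202 - 55) - 1*(-188904)) = 181114 + (147 + 188904) = 181114 + 189051 = 370165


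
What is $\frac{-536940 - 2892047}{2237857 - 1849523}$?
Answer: $- \frac{3428987}{388334} \approx -8.83$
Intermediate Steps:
$\frac{-536940 - 2892047}{2237857 - 1849523} = - \frac{3428987}{388334}$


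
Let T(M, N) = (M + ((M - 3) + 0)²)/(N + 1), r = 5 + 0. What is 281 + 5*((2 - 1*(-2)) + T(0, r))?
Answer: 617/2 ≈ 308.50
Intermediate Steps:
r = 5
T(M, N) = (M + (-3 + M)²)/(1 + N) (T(M, N) = (M + ((-3 + M) + 0)²)/(1 + N) = (M + (-3 + M)²)/(1 + N))
281 + 5*((2 - 1*(-2)) + T(0, r)) = 281 + 5*((2 - 1*(-2)) + (0 + (-3 + 0)²)/(1 + 5)) = 281 + 5*((2 + 2) + (0 + (-3)²)/6) = 281 + 5*(4 + (0 + 9)/6) = 281 + 5*(4 + (⅙)*9) = 281 + 5*(4 + 3/2) = 281 + 5*(11/2) = 281 + 55/2 = 617/2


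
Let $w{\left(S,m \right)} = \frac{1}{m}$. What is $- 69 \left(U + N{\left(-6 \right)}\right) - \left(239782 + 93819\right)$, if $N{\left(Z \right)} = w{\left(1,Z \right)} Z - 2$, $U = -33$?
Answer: $-331255$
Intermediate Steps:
$N{\left(Z \right)} = -1$ ($N{\left(Z \right)} = \frac{Z}{Z} - 2 = 1 - 2 = -1$)
$- 69 \left(U + N{\left(-6 \right)}\right) - \left(239782 + 93819\right) = - 69 \left(-33 - 1\right) - \left(239782 + 93819\right) = \left(-69\right) \left(-34\right) - 333601 = 2346 - 333601 = -331255$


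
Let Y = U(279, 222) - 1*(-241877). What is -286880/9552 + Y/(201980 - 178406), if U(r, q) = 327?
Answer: -15449224/781871 ≈ -19.759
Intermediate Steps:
Y = 242204 (Y = 327 - 1*(-241877) = 327 + 241877 = 242204)
-286880/9552 + Y/(201980 - 178406) = -286880/9552 + 242204/(201980 - 178406) = -286880*1/9552 + 242204/23574 = -17930/597 + 242204*(1/23574) = -17930/597 + 121102/11787 = -15449224/781871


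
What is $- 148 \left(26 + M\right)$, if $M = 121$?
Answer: $-21756$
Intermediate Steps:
$- 148 \left(26 + M\right) = - 148 \left(26 + 121\right) = \left(-148\right) 147 = -21756$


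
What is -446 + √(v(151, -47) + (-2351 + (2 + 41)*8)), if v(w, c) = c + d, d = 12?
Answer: -446 + I*√2042 ≈ -446.0 + 45.188*I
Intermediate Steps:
v(w, c) = 12 + c (v(w, c) = c + 12 = 12 + c)
-446 + √(v(151, -47) + (-2351 + (2 + 41)*8)) = -446 + √((12 - 47) + (-2351 + (2 + 41)*8)) = -446 + √(-35 + (-2351 + 43*8)) = -446 + √(-35 + (-2351 + 344)) = -446 + √(-35 - 2007) = -446 + √(-2042) = -446 + I*√2042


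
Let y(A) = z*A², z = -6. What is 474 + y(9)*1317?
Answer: -639588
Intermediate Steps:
y(A) = -6*A²
474 + y(9)*1317 = 474 - 6*9²*1317 = 474 - 6*81*1317 = 474 - 486*1317 = 474 - 640062 = -639588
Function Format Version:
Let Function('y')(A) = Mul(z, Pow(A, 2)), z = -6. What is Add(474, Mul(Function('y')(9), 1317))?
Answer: -639588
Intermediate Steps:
Function('y')(A) = Mul(-6, Pow(A, 2))
Add(474, Mul(Function('y')(9), 1317)) = Add(474, Mul(Mul(-6, Pow(9, 2)), 1317)) = Add(474, Mul(Mul(-6, 81), 1317)) = Add(474, Mul(-486, 1317)) = Add(474, -640062) = -639588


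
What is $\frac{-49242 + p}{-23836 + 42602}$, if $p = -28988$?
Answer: $- \frac{39115}{9383} \approx -4.1687$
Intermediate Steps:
$\frac{-49242 + p}{-23836 + 42602} = \frac{-49242 - 28988}{-23836 + 42602} = - \frac{78230}{18766} = \left(-78230\right) \frac{1}{18766} = - \frac{39115}{9383}$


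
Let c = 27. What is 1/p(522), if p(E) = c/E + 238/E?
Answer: 522/265 ≈ 1.9698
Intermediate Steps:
p(E) = 265/E (p(E) = 27/E + 238/E = 265/E)
1/p(522) = 1/(265/522) = 522/265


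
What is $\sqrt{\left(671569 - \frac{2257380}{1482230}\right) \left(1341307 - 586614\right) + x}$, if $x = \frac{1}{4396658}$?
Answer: $\frac{\sqrt{215246721437541773830898934245313486}}{651685838734} \approx 7.1192 \cdot 10^{5}$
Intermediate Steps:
$x = \frac{1}{4396658} \approx 2.2745 \cdot 10^{-7}$
$\sqrt{\left(671569 - \frac{2257380}{1482230}\right) \left(1341307 - 586614\right) + x} = \sqrt{\left(671569 - \frac{2257380}{1482230}\right) \left(1341307 - 586614\right) + \frac{1}{4396658}} = \sqrt{\left(671569 - \frac{225738}{148223}\right) \left(1341307 + \left(-904580 + 317966\right)\right) + \frac{1}{4396658}} = \sqrt{\left(671569 - \frac{225738}{148223}\right) \left(1341307 - 586614\right) + \frac{1}{4396658}} = \sqrt{\frac{99541746149}{148223} \cdot 754693 + \frac{1}{4396658}} = \sqrt{\frac{75123459026427257}{148223} + \frac{1}{4396658}} = \sqrt{\frac{330292157116213611055329}{651685838734}} = \frac{\sqrt{215246721437541773830898934245313486}}{651685838734}$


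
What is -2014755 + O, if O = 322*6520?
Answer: 84685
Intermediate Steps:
O = 2099440
-2014755 + O = -2014755 + 2099440 = 84685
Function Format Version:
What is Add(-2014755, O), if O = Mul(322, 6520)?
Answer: 84685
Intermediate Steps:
O = 2099440
Add(-2014755, O) = Add(-2014755, 2099440) = 84685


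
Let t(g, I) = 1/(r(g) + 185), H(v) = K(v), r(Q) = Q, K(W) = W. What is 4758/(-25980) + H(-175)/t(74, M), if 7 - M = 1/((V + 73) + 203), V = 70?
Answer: -196258043/4330 ≈ -45325.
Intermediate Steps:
H(v) = v
M = 2421/346 (M = 7 - 1/((70 + 73) + 203) = 7 - 1/(143 + 203) = 7 - 1/346 = 2421/346 ≈ 6.9971)
t(g, I) = 1/(185 + g) (t(g, I) = 1/(g + 185) = 1/(185 + g))
4758/(-25980) + H(-175)/t(74, M) = 4758/(-25980) - 175/(1/(185 + 74)) = 4758*(-1/25980) - 175/(1/259) = -793/4330 - 175/1/259 = -793/4330 - 175*259 = -793/4330 - 45325 = -196258043/4330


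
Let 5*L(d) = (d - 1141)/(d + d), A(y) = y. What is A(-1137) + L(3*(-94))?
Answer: -3204917/2820 ≈ -1136.5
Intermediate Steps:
L(d) = (-1141 + d)/(10*d) (L(d) = ((d - 1141)/(d + d))/5 = ((-1141 + d)/((2*d)))/5 = ((-1141 + d)*(1/(2*d)))/5 = ((-1141 + d)/(2*d))/5 = (-1141 + d)/(10*d))
A(-1137) + L(3*(-94)) = -1137 + (-1141 + 3*(-94))/(10*((3*(-94)))) = -1137 + (⅒)*(-1141 - 282)/(-282) = -1137 + (⅒)*(-1/282)*(-1423) = -1137 + 1423/2820 = -3204917/2820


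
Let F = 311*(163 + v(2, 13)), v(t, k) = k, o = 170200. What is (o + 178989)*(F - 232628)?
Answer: -62117929588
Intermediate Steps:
F = 54736 (F = 311*(163 + 13) = 311*176 = 54736)
(o + 178989)*(F - 232628) = (170200 + 178989)*(54736 - 232628) = 349189*(-177892) = -62117929588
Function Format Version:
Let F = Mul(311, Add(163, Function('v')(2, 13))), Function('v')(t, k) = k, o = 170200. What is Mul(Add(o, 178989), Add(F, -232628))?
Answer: -62117929588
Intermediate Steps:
F = 54736 (F = Mul(311, Add(163, 13)) = Mul(311, 176) = 54736)
Mul(Add(o, 178989), Add(F, -232628)) = Mul(Add(170200, 178989), Add(54736, -232628)) = Mul(349189, -177892) = -62117929588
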